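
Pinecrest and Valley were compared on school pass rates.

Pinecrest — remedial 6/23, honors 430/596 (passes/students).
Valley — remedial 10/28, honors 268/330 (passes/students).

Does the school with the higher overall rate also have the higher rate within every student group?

Yes

Remedial: Pinecrest 6/23 = 26.1%, Valley 10/28 = 35.7% → Valley
Honors: Pinecrest 430/596 = 72.1%, Valley 268/330 = 81.2% → Valley
Overall: Pinecrest 436/619 = 70.4%, Valley 278/358 = 77.7% → Valley
Valley wins overall and in every student group — no reversal.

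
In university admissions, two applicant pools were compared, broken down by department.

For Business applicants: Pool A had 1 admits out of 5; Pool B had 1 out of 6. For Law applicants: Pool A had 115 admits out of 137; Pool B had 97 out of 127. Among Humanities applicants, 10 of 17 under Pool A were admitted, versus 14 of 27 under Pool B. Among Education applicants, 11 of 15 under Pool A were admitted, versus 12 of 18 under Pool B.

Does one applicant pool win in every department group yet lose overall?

Business: Pool A 1/5 = 20.0%, Pool B 1/6 = 16.7% → Pool A
Law: Pool A 115/137 = 83.9%, Pool B 97/127 = 76.4% → Pool A
Humanities: Pool A 10/17 = 58.8%, Pool B 14/27 = 51.9% → Pool A
Education: Pool A 11/15 = 73.3%, Pool B 12/18 = 66.7% → Pool A
Overall: Pool A 137/174 = 78.7%, Pool B 124/178 = 69.7% → Pool A
Pool A wins overall and in every department group — no reversal.

No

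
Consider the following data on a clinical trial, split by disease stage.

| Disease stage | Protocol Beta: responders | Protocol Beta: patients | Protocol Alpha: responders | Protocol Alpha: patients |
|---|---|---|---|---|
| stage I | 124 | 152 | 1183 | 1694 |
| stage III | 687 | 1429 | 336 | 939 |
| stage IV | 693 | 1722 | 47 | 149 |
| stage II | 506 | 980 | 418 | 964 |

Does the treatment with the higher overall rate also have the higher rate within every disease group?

No

Stage I: Protocol Beta 124/152 = 81.6%, Protocol Alpha 1183/1694 = 69.8% → Protocol Beta
Stage III: Protocol Beta 687/1429 = 48.1%, Protocol Alpha 336/939 = 35.8% → Protocol Beta
Stage IV: Protocol Beta 693/1722 = 40.2%, Protocol Alpha 47/149 = 31.5% → Protocol Beta
Stage II: Protocol Beta 506/980 = 51.6%, Protocol Alpha 418/964 = 43.4% → Protocol Beta
Overall: Protocol Beta 2010/4283 = 46.9%, Protocol Alpha 1984/3746 = 53.0% → Protocol Alpha
Protocol Beta wins each disease group but Protocol Alpha wins overall — the comparison reverses. Protocol Beta's patients skew toward stage IV, which has a lower base rate.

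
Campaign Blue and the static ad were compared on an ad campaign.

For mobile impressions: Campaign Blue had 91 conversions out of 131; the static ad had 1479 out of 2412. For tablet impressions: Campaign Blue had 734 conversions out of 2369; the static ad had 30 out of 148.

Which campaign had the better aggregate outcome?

the static ad

Mobile: Campaign Blue 91/131 = 69.5%, the static ad 1479/2412 = 61.3% → Campaign Blue
Tablet: Campaign Blue 734/2369 = 31.0%, the static ad 30/148 = 20.3% → Campaign Blue
Overall: Campaign Blue 825/2500 = 33.0%, the static ad 1509/2560 = 58.9% → the static ad
(Campaign Blue wins every device group but the static ad wins overall — Campaign Blue's impressions skew toward the low-rate tablet group.)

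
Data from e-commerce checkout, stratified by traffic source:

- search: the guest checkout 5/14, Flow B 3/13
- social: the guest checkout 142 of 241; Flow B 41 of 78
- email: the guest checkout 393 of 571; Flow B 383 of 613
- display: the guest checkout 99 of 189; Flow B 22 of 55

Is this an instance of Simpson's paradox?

Search: the guest checkout 5/14 = 35.7%, Flow B 3/13 = 23.1% → the guest checkout
Social: the guest checkout 142/241 = 58.9%, Flow B 41/78 = 52.6% → the guest checkout
Email: the guest checkout 393/571 = 68.8%, Flow B 383/613 = 62.5% → the guest checkout
Display: the guest checkout 99/189 = 52.4%, Flow B 22/55 = 40.0% → the guest checkout
Overall: the guest checkout 639/1015 = 63.0%, Flow B 449/759 = 59.2% → the guest checkout
The guest checkout wins overall and in every traffic group — no reversal.

No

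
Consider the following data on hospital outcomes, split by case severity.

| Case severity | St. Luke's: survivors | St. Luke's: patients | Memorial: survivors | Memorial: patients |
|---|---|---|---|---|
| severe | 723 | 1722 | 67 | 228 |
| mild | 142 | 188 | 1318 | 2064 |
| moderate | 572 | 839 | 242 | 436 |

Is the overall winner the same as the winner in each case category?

Severe: St. Luke's 723/1722 = 42.0%, Memorial 67/228 = 29.4% → St. Luke's
Mild: St. Luke's 142/188 = 75.5%, Memorial 1318/2064 = 63.9% → St. Luke's
Moderate: St. Luke's 572/839 = 68.2%, Memorial 242/436 = 55.5% → St. Luke's
Overall: St. Luke's 1437/2749 = 52.3%, Memorial 1627/2728 = 59.6% → Memorial
St. Luke's wins each case group but Memorial wins overall — the comparison reverses. St. Luke's's patients skew toward severe, which has a lower base rate.

No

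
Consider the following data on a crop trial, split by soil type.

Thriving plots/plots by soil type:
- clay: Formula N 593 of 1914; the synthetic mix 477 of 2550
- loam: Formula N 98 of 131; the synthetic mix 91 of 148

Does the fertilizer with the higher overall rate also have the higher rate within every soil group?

Yes

Clay: Formula N 593/1914 = 31.0%, the synthetic mix 477/2550 = 18.7% → Formula N
Loam: Formula N 98/131 = 74.8%, the synthetic mix 91/148 = 61.5% → Formula N
Overall: Formula N 691/2045 = 33.8%, the synthetic mix 568/2698 = 21.1% → Formula N
Formula N wins overall and in every soil group — no reversal.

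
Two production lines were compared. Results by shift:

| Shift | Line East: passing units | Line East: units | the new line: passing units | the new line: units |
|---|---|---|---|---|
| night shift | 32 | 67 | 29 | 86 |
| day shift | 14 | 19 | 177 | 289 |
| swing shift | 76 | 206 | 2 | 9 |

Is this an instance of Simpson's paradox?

Yes

Night shift: Line East 32/67 = 47.8%, the new line 29/86 = 33.7% → Line East
Day shift: Line East 14/19 = 73.7%, the new line 177/289 = 61.2% → Line East
Swing shift: Line East 76/206 = 36.9%, the new line 2/9 = 22.2% → Line East
Overall: Line East 122/292 = 41.8%, the new line 208/384 = 54.2% → the new line
Line East wins each shift group but the new line wins overall — the comparison reverses. Line East's units skew toward swing shift, which has a lower base rate.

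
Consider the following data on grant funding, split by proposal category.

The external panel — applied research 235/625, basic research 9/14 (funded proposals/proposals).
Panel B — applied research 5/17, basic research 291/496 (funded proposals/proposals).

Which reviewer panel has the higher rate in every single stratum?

the external panel

Applied research: the external panel 235/625 = 37.6%, Panel B 5/17 = 29.4% → the external panel
Basic research: the external panel 9/14 = 64.3%, Panel B 291/496 = 58.7% → the external panel
The external panel has the higher rate in both groups.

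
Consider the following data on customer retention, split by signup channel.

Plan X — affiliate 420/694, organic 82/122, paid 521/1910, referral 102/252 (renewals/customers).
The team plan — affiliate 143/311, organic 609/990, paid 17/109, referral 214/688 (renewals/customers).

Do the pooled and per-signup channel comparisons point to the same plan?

Affiliate: Plan X 420/694 = 60.5%, the team plan 143/311 = 46.0% → Plan X
Organic: Plan X 82/122 = 67.2%, the team plan 609/990 = 61.5% → Plan X
Paid: Plan X 521/1910 = 27.3%, the team plan 17/109 = 15.6% → Plan X
Referral: Plan X 102/252 = 40.5%, the team plan 214/688 = 31.1% → Plan X
Overall: Plan X 1125/2978 = 37.8%, the team plan 983/2098 = 46.9% → the team plan
Plan X wins each signup group but the team plan wins overall — the comparison reverses. Plan X's customers skew toward paid, which has a lower base rate.

No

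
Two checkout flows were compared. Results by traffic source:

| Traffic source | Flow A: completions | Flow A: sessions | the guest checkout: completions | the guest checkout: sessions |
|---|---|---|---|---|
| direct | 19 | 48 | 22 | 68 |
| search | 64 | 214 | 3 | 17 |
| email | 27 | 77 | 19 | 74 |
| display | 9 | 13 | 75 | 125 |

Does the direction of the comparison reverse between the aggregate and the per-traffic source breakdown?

Yes

Direct: Flow A 19/48 = 39.6%, the guest checkout 22/68 = 32.4% → Flow A
Search: Flow A 64/214 = 29.9%, the guest checkout 3/17 = 17.6% → Flow A
Email: Flow A 27/77 = 35.1%, the guest checkout 19/74 = 25.7% → Flow A
Display: Flow A 9/13 = 69.2%, the guest checkout 75/125 = 60.0% → Flow A
Overall: Flow A 119/352 = 33.8%, the guest checkout 119/284 = 41.9% → the guest checkout
Flow A wins each traffic group but the guest checkout wins overall — the comparison reverses. Flow A's sessions skew toward search, which has a lower base rate.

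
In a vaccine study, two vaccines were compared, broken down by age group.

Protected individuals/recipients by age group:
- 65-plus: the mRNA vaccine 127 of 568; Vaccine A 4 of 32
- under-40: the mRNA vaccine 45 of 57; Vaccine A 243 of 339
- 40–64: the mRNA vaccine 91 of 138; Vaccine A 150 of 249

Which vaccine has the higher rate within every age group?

the mRNA vaccine

65-plus: the mRNA vaccine 127/568 = 22.4%, Vaccine A 4/32 = 12.5% → the mRNA vaccine
Under-40: the mRNA vaccine 45/57 = 78.9%, Vaccine A 243/339 = 71.7% → the mRNA vaccine
40–64: the mRNA vaccine 91/138 = 65.9%, Vaccine A 150/249 = 60.2% → the mRNA vaccine
The mRNA vaccine has the higher rate in all 3 groups.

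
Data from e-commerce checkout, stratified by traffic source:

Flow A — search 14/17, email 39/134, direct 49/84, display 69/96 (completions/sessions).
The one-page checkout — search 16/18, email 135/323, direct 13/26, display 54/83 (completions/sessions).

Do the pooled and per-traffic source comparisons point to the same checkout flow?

Search: Flow A 14/17 = 82.4%, the one-page checkout 16/18 = 88.9% → the one-page checkout
Email: Flow A 39/134 = 29.1%, the one-page checkout 135/323 = 41.8% → the one-page checkout
Direct: Flow A 49/84 = 58.3%, the one-page checkout 13/26 = 50.0% → Flow A
Display: Flow A 69/96 = 71.9%, the one-page checkout 54/83 = 65.1% → Flow A
Overall: Flow A 171/331 = 51.7%, the one-page checkout 218/450 = 48.4% → Flow A
Neither sweeps: Flow A wins 2 of 4 groups, the one-page checkout wins 2. Flow A wins overall but not every group — no Simpson reversal.

No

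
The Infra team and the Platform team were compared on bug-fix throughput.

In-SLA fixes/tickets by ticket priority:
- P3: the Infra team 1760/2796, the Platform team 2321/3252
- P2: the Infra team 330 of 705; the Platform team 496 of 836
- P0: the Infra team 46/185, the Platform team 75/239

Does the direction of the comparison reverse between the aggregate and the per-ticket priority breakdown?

P3: the Infra team 1760/2796 = 62.9%, the Platform team 2321/3252 = 71.4% → the Platform team
P2: the Infra team 330/705 = 46.8%, the Platform team 496/836 = 59.3% → the Platform team
P0: the Infra team 46/185 = 24.9%, the Platform team 75/239 = 31.4% → the Platform team
Overall: the Infra team 2136/3686 = 57.9%, the Platform team 2892/4327 = 66.8% → the Platform team
The Platform team wins overall and in every ticket group — no reversal.

No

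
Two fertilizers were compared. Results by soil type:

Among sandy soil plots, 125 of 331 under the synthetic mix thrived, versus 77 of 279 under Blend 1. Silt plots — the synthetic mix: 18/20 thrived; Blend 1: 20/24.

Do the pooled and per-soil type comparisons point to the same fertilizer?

Sandy soil: the synthetic mix 125/331 = 37.8%, Blend 1 77/279 = 27.6% → the synthetic mix
Silt: the synthetic mix 18/20 = 90.0%, Blend 1 20/24 = 83.3% → the synthetic mix
Overall: the synthetic mix 143/351 = 40.7%, Blend 1 97/303 = 32.0% → the synthetic mix
The synthetic mix wins overall and in every soil group — no reversal.

Yes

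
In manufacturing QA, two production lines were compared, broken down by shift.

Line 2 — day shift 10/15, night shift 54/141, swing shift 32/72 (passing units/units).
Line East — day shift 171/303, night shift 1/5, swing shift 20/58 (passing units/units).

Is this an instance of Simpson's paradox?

Day shift: Line 2 10/15 = 66.7%, Line East 171/303 = 56.4% → Line 2
Night shift: Line 2 54/141 = 38.3%, Line East 1/5 = 20.0% → Line 2
Swing shift: Line 2 32/72 = 44.4%, Line East 20/58 = 34.5% → Line 2
Overall: Line 2 96/228 = 42.1%, Line East 192/366 = 52.5% → Line East
Line 2 wins each shift group but Line East wins overall — the comparison reverses. Line 2's units skew toward night shift, which has a lower base rate.

Yes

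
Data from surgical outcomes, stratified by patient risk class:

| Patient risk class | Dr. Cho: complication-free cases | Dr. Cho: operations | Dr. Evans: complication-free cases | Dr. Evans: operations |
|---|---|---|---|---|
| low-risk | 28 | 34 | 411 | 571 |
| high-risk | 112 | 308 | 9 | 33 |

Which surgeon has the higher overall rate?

Dr. Evans

Low-risk: Dr. Cho 28/34 = 82.4%, Dr. Evans 411/571 = 72.0% → Dr. Cho
High-risk: Dr. Cho 112/308 = 36.4%, Dr. Evans 9/33 = 27.3% → Dr. Cho
Overall: Dr. Cho 140/342 = 40.9%, Dr. Evans 420/604 = 69.5% → Dr. Evans
(Dr. Cho wins every patient risk group but Dr. Evans wins overall — Dr. Cho's operations skew toward the low-rate high-risk group.)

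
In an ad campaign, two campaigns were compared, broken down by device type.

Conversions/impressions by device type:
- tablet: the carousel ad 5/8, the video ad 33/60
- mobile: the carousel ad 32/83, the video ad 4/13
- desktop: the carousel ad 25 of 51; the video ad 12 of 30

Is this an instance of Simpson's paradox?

Yes

Tablet: the carousel ad 5/8 = 62.5%, the video ad 33/60 = 55.0% → the carousel ad
Mobile: the carousel ad 32/83 = 38.6%, the video ad 4/13 = 30.8% → the carousel ad
Desktop: the carousel ad 25/51 = 49.0%, the video ad 12/30 = 40.0% → the carousel ad
Overall: the carousel ad 62/142 = 43.7%, the video ad 49/103 = 47.6% → the video ad
The carousel ad wins each device group but the video ad wins overall — the comparison reverses. The carousel ad's impressions skew toward mobile, which has a lower base rate.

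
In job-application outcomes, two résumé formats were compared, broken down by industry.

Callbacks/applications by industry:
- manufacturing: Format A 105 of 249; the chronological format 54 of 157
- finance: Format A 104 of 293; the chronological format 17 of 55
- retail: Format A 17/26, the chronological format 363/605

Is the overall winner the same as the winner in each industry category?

Manufacturing: Format A 105/249 = 42.2%, the chronological format 54/157 = 34.4% → Format A
Finance: Format A 104/293 = 35.5%, the chronological format 17/55 = 30.9% → Format A
Retail: Format A 17/26 = 65.4%, the chronological format 363/605 = 60.0% → Format A
Overall: Format A 226/568 = 39.8%, the chronological format 434/817 = 53.1% → the chronological format
Format A wins each industry group but the chronological format wins overall — the comparison reverses. Format A's applications skew toward finance, which has a lower base rate.

No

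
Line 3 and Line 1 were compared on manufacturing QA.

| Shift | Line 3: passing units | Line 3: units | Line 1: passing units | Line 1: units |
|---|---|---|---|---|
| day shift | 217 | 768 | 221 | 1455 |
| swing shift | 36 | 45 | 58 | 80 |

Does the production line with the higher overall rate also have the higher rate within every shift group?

Day shift: Line 3 217/768 = 28.3%, Line 1 221/1455 = 15.2% → Line 3
Swing shift: Line 3 36/45 = 80.0%, Line 1 58/80 = 72.5% → Line 3
Overall: Line 3 253/813 = 31.1%, Line 1 279/1535 = 18.2% → Line 3
Line 3 wins overall and in every shift group — no reversal.

Yes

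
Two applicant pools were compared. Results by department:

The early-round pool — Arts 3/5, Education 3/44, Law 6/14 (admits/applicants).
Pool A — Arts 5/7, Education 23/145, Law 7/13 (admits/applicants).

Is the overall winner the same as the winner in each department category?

Yes

Arts: the early-round pool 3/5 = 60.0%, Pool A 5/7 = 71.4% → Pool A
Education: the early-round pool 3/44 = 6.8%, Pool A 23/145 = 15.9% → Pool A
Law: the early-round pool 6/14 = 42.9%, Pool A 7/13 = 53.8% → Pool A
Overall: the early-round pool 12/63 = 19.0%, Pool A 35/165 = 21.2% → Pool A
Pool A wins overall and in every department group — no reversal.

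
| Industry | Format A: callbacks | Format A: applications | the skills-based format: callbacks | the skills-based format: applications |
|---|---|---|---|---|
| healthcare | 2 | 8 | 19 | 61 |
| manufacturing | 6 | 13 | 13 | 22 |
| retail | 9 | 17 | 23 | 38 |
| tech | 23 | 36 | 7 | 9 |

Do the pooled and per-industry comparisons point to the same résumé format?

No

Healthcare: Format A 2/8 = 25.0%, the skills-based format 19/61 = 31.1% → the skills-based format
Manufacturing: Format A 6/13 = 46.2%, the skills-based format 13/22 = 59.1% → the skills-based format
Retail: Format A 9/17 = 52.9%, the skills-based format 23/38 = 60.5% → the skills-based format
Tech: Format A 23/36 = 63.9%, the skills-based format 7/9 = 77.8% → the skills-based format
Overall: Format A 40/74 = 54.1%, the skills-based format 62/130 = 47.7% → Format A
The skills-based format wins each industry group but Format A wins overall — the comparison reverses. The skills-based format's applications skew toward healthcare, which has a lower base rate.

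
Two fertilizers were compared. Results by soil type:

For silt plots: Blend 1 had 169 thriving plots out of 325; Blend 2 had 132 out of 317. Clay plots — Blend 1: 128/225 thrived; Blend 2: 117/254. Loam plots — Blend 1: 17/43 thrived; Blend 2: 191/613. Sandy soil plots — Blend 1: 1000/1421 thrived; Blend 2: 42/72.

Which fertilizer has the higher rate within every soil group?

Blend 1

Silt: Blend 1 169/325 = 52.0%, Blend 2 132/317 = 41.6% → Blend 1
Clay: Blend 1 128/225 = 56.9%, Blend 2 117/254 = 46.1% → Blend 1
Loam: Blend 1 17/43 = 39.5%, Blend 2 191/613 = 31.2% → Blend 1
Sandy soil: Blend 1 1000/1421 = 70.4%, Blend 2 42/72 = 58.3% → Blend 1
Blend 1 has the higher rate in all 4 groups.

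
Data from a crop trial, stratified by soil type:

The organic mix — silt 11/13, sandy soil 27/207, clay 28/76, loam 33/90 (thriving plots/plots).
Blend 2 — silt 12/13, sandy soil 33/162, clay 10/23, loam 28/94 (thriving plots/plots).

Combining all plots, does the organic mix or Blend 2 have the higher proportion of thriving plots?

Blend 2

Silt: the organic mix 11/13 = 84.6%, Blend 2 12/13 = 92.3% → Blend 2
Sandy soil: the organic mix 27/207 = 13.0%, Blend 2 33/162 = 20.4% → Blend 2
Clay: the organic mix 28/76 = 36.8%, Blend 2 10/23 = 43.5% → Blend 2
Loam: the organic mix 33/90 = 36.7%, Blend 2 28/94 = 29.8% → the organic mix
Overall: the organic mix 99/386 = 25.6%, Blend 2 83/292 = 28.4% → Blend 2
(Neither sweeps every soil group, but Blend 2 has the higher pooled rate.)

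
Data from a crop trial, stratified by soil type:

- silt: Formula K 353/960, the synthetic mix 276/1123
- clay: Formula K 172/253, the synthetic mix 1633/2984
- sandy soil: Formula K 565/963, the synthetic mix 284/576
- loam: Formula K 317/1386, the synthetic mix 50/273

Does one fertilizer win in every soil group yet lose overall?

Yes

Silt: Formula K 353/960 = 36.8%, the synthetic mix 276/1123 = 24.6% → Formula K
Clay: Formula K 172/253 = 68.0%, the synthetic mix 1633/2984 = 54.7% → Formula K
Sandy soil: Formula K 565/963 = 58.7%, the synthetic mix 284/576 = 49.3% → Formula K
Loam: Formula K 317/1386 = 22.9%, the synthetic mix 50/273 = 18.3% → Formula K
Overall: Formula K 1407/3562 = 39.5%, the synthetic mix 2243/4956 = 45.3% → the synthetic mix
Formula K wins each soil group but the synthetic mix wins overall — the comparison reverses. Formula K's plots skew toward loam, which has a lower base rate.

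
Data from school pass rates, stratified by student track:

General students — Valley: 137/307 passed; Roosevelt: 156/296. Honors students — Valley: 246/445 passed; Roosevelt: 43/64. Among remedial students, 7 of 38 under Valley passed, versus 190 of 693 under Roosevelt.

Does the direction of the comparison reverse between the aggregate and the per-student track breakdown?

General: Valley 137/307 = 44.6%, Roosevelt 156/296 = 52.7% → Roosevelt
Honors: Valley 246/445 = 55.3%, Roosevelt 43/64 = 67.2% → Roosevelt
Remedial: Valley 7/38 = 18.4%, Roosevelt 190/693 = 27.4% → Roosevelt
Overall: Valley 390/790 = 49.4%, Roosevelt 389/1053 = 36.9% → Valley
Roosevelt wins each student group but Valley wins overall — the comparison reverses. Roosevelt's students skew toward remedial, which has a lower base rate.

Yes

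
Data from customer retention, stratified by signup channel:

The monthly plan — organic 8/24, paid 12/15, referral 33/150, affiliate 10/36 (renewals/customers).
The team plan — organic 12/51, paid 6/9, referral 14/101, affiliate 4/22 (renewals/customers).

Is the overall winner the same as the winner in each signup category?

Organic: the monthly plan 8/24 = 33.3%, the team plan 12/51 = 23.5% → the monthly plan
Paid: the monthly plan 12/15 = 80.0%, the team plan 6/9 = 66.7% → the monthly plan
Referral: the monthly plan 33/150 = 22.0%, the team plan 14/101 = 13.9% → the monthly plan
Affiliate: the monthly plan 10/36 = 27.8%, the team plan 4/22 = 18.2% → the monthly plan
Overall: the monthly plan 63/225 = 28.0%, the team plan 36/183 = 19.7% → the monthly plan
The monthly plan wins overall and in every signup group — no reversal.

Yes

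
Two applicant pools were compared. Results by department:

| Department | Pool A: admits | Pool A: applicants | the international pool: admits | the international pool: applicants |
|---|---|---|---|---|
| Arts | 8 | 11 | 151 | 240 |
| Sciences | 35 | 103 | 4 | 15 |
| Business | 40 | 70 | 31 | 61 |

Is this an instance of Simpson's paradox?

Yes

Arts: Pool A 8/11 = 72.7%, the international pool 151/240 = 62.9% → Pool A
Sciences: Pool A 35/103 = 34.0%, the international pool 4/15 = 26.7% → Pool A
Business: Pool A 40/70 = 57.1%, the international pool 31/61 = 50.8% → Pool A
Overall: Pool A 83/184 = 45.1%, the international pool 186/316 = 58.9% → the international pool
Pool A wins each department group but the international pool wins overall — the comparison reverses. Pool A's applicants skew toward Sciences, which has a lower base rate.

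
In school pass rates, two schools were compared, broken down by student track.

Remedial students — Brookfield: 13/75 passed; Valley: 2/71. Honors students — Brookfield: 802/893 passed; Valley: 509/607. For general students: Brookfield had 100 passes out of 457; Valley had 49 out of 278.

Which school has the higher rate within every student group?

Brookfield

Remedial: Brookfield 13/75 = 17.3%, Valley 2/71 = 2.8% → Brookfield
Honors: Brookfield 802/893 = 89.8%, Valley 509/607 = 83.9% → Brookfield
General: Brookfield 100/457 = 21.9%, Valley 49/278 = 17.6% → Brookfield
Brookfield has the higher rate in all 3 groups.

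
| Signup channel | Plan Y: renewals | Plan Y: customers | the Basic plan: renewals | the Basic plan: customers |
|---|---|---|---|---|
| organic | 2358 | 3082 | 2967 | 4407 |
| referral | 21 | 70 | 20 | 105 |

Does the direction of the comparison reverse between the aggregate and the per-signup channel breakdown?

No

Organic: Plan Y 2358/3082 = 76.5%, the Basic plan 2967/4407 = 67.3% → Plan Y
Referral: Plan Y 21/70 = 30.0%, the Basic plan 20/105 = 19.0% → Plan Y
Overall: Plan Y 2379/3152 = 75.5%, the Basic plan 2987/4512 = 66.2% → Plan Y
Plan Y wins overall and in every signup group — no reversal.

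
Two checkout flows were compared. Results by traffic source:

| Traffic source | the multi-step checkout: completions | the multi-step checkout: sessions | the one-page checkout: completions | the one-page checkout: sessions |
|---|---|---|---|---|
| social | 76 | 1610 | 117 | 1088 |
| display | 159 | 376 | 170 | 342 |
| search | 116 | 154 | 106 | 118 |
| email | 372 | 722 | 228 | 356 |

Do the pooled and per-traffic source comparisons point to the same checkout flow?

Social: the multi-step checkout 76/1610 = 4.7%, the one-page checkout 117/1088 = 10.8% → the one-page checkout
Display: the multi-step checkout 159/376 = 42.3%, the one-page checkout 170/342 = 49.7% → the one-page checkout
Search: the multi-step checkout 116/154 = 75.3%, the one-page checkout 106/118 = 89.8% → the one-page checkout
Email: the multi-step checkout 372/722 = 51.5%, the one-page checkout 228/356 = 64.0% → the one-page checkout
Overall: the multi-step checkout 723/2862 = 25.3%, the one-page checkout 621/1904 = 32.6% → the one-page checkout
The one-page checkout wins overall and in every traffic group — no reversal.

Yes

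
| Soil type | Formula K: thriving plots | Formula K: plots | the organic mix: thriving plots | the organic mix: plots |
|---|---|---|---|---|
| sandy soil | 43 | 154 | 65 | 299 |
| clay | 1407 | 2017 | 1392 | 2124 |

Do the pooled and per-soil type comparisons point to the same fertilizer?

Sandy soil: Formula K 43/154 = 27.9%, the organic mix 65/299 = 21.7% → Formula K
Clay: Formula K 1407/2017 = 69.8%, the organic mix 1392/2124 = 65.5% → Formula K
Overall: Formula K 1450/2171 = 66.8%, the organic mix 1457/2423 = 60.1% → Formula K
Formula K wins overall and in every soil group — no reversal.

Yes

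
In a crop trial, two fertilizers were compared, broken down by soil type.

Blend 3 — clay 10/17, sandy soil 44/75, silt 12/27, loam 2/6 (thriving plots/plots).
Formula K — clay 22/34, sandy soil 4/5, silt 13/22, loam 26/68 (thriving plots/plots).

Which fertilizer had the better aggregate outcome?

Clay: Blend 3 10/17 = 58.8%, Formula K 22/34 = 64.7% → Formula K
Sandy soil: Blend 3 44/75 = 58.7%, Formula K 4/5 = 80.0% → Formula K
Silt: Blend 3 12/27 = 44.4%, Formula K 13/22 = 59.1% → Formula K
Loam: Blend 3 2/6 = 33.3%, Formula K 26/68 = 38.2% → Formula K
Overall: Blend 3 68/125 = 54.4%, Formula K 65/129 = 50.4% → Blend 3
(Formula K wins every soil group but Blend 3 wins overall — Formula K's plots skew toward the low-rate loam group.)

Blend 3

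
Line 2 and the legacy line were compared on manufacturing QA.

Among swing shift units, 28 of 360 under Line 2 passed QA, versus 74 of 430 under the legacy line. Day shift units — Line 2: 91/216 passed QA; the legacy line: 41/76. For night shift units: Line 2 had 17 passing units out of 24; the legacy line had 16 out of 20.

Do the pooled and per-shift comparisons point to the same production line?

Yes

Swing shift: Line 2 28/360 = 7.8%, the legacy line 74/430 = 17.2% → the legacy line
Day shift: Line 2 91/216 = 42.1%, the legacy line 41/76 = 53.9% → the legacy line
Night shift: Line 2 17/24 = 70.8%, the legacy line 16/20 = 80.0% → the legacy line
Overall: Line 2 136/600 = 22.7%, the legacy line 131/526 = 24.9% → the legacy line
The legacy line wins overall and in every shift group — no reversal.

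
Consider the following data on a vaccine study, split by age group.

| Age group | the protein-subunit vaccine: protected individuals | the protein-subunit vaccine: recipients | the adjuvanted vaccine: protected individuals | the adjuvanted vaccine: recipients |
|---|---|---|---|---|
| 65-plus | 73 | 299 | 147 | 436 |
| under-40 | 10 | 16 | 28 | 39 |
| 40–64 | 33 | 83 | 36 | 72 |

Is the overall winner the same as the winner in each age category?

65-plus: the protein-subunit vaccine 73/299 = 24.4%, the adjuvanted vaccine 147/436 = 33.7% → the adjuvanted vaccine
Under-40: the protein-subunit vaccine 10/16 = 62.5%, the adjuvanted vaccine 28/39 = 71.8% → the adjuvanted vaccine
40–64: the protein-subunit vaccine 33/83 = 39.8%, the adjuvanted vaccine 36/72 = 50.0% → the adjuvanted vaccine
Overall: the protein-subunit vaccine 116/398 = 29.1%, the adjuvanted vaccine 211/547 = 38.6% → the adjuvanted vaccine
The adjuvanted vaccine wins overall and in every age group — no reversal.

Yes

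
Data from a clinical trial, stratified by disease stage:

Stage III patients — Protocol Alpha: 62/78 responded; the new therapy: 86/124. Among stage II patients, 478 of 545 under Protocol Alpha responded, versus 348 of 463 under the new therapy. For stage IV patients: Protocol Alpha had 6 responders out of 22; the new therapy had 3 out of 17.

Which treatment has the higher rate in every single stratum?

Stage III: Protocol Alpha 62/78 = 79.5%, the new therapy 86/124 = 69.4% → Protocol Alpha
Stage II: Protocol Alpha 478/545 = 87.7%, the new therapy 348/463 = 75.2% → Protocol Alpha
Stage IV: Protocol Alpha 6/22 = 27.3%, the new therapy 3/17 = 17.6% → Protocol Alpha
Protocol Alpha has the higher rate in all 3 groups.

Protocol Alpha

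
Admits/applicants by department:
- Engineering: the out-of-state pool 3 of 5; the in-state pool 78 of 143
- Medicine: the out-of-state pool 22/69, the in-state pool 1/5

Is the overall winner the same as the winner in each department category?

Engineering: the out-of-state pool 3/5 = 60.0%, the in-state pool 78/143 = 54.5% → the out-of-state pool
Medicine: the out-of-state pool 22/69 = 31.9%, the in-state pool 1/5 = 20.0% → the out-of-state pool
Overall: the out-of-state pool 25/74 = 33.8%, the in-state pool 79/148 = 53.4% → the in-state pool
The out-of-state pool wins each department group but the in-state pool wins overall — the comparison reverses. The out-of-state pool's applicants skew toward Medicine, which has a lower base rate.

No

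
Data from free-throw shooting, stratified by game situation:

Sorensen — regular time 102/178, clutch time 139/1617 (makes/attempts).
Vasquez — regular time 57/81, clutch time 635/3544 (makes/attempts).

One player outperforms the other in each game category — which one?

Vasquez

Regular time: Sorensen 102/178 = 57.3%, Vasquez 57/81 = 70.4% → Vasquez
Clutch time: Sorensen 139/1617 = 8.6%, Vasquez 635/3544 = 17.9% → Vasquez
Vasquez has the higher rate in both groups.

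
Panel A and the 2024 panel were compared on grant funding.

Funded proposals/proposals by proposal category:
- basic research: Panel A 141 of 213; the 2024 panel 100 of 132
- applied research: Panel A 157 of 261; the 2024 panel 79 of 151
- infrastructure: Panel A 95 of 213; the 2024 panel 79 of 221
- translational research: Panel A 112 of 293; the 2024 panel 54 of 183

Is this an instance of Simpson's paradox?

Basic research: Panel A 141/213 = 66.2%, the 2024 panel 100/132 = 75.8% → the 2024 panel
Applied research: Panel A 157/261 = 60.2%, the 2024 panel 79/151 = 52.3% → Panel A
Infrastructure: Panel A 95/213 = 44.6%, the 2024 panel 79/221 = 35.7% → Panel A
Translational research: Panel A 112/293 = 38.2%, the 2024 panel 54/183 = 29.5% → Panel A
Overall: Panel A 505/980 = 51.5%, the 2024 panel 312/687 = 45.4% → Panel A
Neither sweeps: Panel A wins 3 of 4 groups, the 2024 panel wins 1. Panel A wins overall but not every group — no Simpson reversal.

No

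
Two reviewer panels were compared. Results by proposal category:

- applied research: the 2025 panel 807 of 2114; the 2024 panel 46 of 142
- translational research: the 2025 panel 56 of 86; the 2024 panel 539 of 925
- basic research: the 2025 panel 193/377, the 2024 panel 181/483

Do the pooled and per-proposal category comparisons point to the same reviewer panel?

No

Applied research: the 2025 panel 807/2114 = 38.2%, the 2024 panel 46/142 = 32.4% → the 2025 panel
Translational research: the 2025 panel 56/86 = 65.1%, the 2024 panel 539/925 = 58.3% → the 2025 panel
Basic research: the 2025 panel 193/377 = 51.2%, the 2024 panel 181/483 = 37.5% → the 2025 panel
Overall: the 2025 panel 1056/2577 = 41.0%, the 2024 panel 766/1550 = 49.4% → the 2024 panel
The 2025 panel wins each proposal group but the 2024 panel wins overall — the comparison reverses. The 2025 panel's proposals skew toward applied research, which has a lower base rate.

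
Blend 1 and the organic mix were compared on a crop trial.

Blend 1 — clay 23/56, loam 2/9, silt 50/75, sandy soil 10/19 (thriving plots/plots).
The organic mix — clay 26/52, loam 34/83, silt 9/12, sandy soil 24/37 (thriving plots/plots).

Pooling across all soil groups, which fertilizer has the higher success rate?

Blend 1

Clay: Blend 1 23/56 = 41.1%, the organic mix 26/52 = 50.0% → the organic mix
Loam: Blend 1 2/9 = 22.2%, the organic mix 34/83 = 41.0% → the organic mix
Silt: Blend 1 50/75 = 66.7%, the organic mix 9/12 = 75.0% → the organic mix
Sandy soil: Blend 1 10/19 = 52.6%, the organic mix 24/37 = 64.9% → the organic mix
Overall: Blend 1 85/159 = 53.5%, the organic mix 93/184 = 50.5% → Blend 1
(The organic mix wins every soil group but Blend 1 wins overall — the organic mix's plots skew toward the low-rate loam group.)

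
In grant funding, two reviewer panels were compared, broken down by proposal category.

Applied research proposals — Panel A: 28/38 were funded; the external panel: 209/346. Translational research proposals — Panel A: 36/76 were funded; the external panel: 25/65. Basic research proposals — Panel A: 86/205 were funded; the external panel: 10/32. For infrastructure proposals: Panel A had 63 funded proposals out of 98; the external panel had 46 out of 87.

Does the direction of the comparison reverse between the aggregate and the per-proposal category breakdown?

Yes

Applied research: Panel A 28/38 = 73.7%, the external panel 209/346 = 60.4% → Panel A
Translational research: Panel A 36/76 = 47.4%, the external panel 25/65 = 38.5% → Panel A
Basic research: Panel A 86/205 = 42.0%, the external panel 10/32 = 31.2% → Panel A
Infrastructure: Panel A 63/98 = 64.3%, the external panel 46/87 = 52.9% → Panel A
Overall: Panel A 213/417 = 51.1%, the external panel 290/530 = 54.7% → the external panel
Panel A wins each proposal group but the external panel wins overall — the comparison reverses. Panel A's proposals skew toward basic research, which has a lower base rate.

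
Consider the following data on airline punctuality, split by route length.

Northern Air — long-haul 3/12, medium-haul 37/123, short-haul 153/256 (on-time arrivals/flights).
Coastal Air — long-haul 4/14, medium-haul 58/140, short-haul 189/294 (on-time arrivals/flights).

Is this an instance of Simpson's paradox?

Long-haul: Northern Air 3/12 = 25.0%, Coastal Air 4/14 = 28.6% → Coastal Air
Medium-haul: Northern Air 37/123 = 30.1%, Coastal Air 58/140 = 41.4% → Coastal Air
Short-haul: Northern Air 153/256 = 59.8%, Coastal Air 189/294 = 64.3% → Coastal Air
Overall: Northern Air 193/391 = 49.4%, Coastal Air 251/448 = 56.0% → Coastal Air
Coastal Air wins overall and in every route group — no reversal.

No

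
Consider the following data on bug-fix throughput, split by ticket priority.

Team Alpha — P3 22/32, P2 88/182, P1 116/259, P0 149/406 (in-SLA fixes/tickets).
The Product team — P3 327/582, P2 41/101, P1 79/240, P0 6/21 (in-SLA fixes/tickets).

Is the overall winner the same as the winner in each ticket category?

No

P3: Team Alpha 22/32 = 68.8%, the Product team 327/582 = 56.2% → Team Alpha
P2: Team Alpha 88/182 = 48.4%, the Product team 41/101 = 40.6% → Team Alpha
P1: Team Alpha 116/259 = 44.8%, the Product team 79/240 = 32.9% → Team Alpha
P0: Team Alpha 149/406 = 36.7%, the Product team 6/21 = 28.6% → Team Alpha
Overall: Team Alpha 375/879 = 42.7%, the Product team 453/944 = 48.0% → the Product team
Team Alpha wins each ticket group but the Product team wins overall — the comparison reverses. Team Alpha's tickets skew toward P0, which has a lower base rate.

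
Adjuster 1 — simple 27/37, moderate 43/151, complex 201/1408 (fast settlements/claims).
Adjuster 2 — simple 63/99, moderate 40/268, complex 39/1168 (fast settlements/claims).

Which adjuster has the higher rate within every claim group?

Simple: Adjuster 1 27/37 = 73.0%, Adjuster 2 63/99 = 63.6% → Adjuster 1
Moderate: Adjuster 1 43/151 = 28.5%, Adjuster 2 40/268 = 14.9% → Adjuster 1
Complex: Adjuster 1 201/1408 = 14.3%, Adjuster 2 39/1168 = 3.3% → Adjuster 1
Adjuster 1 has the higher rate in all 3 groups.

Adjuster 1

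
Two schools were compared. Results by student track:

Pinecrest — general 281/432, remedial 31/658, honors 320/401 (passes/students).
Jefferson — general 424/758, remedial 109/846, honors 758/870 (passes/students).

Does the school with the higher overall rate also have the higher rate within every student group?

No

General: Pinecrest 281/432 = 65.0%, Jefferson 424/758 = 55.9% → Pinecrest
Remedial: Pinecrest 31/658 = 4.7%, Jefferson 109/846 = 12.9% → Jefferson
Honors: Pinecrest 320/401 = 79.8%, Jefferson 758/870 = 87.1% → Jefferson
Overall: Pinecrest 632/1491 = 42.4%, Jefferson 1291/2474 = 52.2% → Jefferson
Neither sweeps: Pinecrest wins 1 of 3 groups, Jefferson wins 2. Jefferson wins overall but not every group — no Simpson reversal.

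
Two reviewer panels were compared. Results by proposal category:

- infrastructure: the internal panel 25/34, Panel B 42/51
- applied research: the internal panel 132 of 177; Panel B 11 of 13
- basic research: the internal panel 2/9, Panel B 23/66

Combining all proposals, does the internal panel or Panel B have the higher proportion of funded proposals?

Infrastructure: the internal panel 25/34 = 73.5%, Panel B 42/51 = 82.4% → Panel B
Applied research: the internal panel 132/177 = 74.6%, Panel B 11/13 = 84.6% → Panel B
Basic research: the internal panel 2/9 = 22.2%, Panel B 23/66 = 34.8% → Panel B
Overall: the internal panel 159/220 = 72.3%, Panel B 76/130 = 58.5% → the internal panel
(Panel B wins every proposal group but the internal panel wins overall — Panel B's proposals skew toward the low-rate basic research group.)

the internal panel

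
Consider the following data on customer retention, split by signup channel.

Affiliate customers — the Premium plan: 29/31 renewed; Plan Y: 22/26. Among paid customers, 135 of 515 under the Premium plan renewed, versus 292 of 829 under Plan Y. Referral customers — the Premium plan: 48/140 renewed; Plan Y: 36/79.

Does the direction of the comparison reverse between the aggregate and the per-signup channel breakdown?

No

Affiliate: the Premium plan 29/31 = 93.5%, Plan Y 22/26 = 84.6% → the Premium plan
Paid: the Premium plan 135/515 = 26.2%, Plan Y 292/829 = 35.2% → Plan Y
Referral: the Premium plan 48/140 = 34.3%, Plan Y 36/79 = 45.6% → Plan Y
Overall: the Premium plan 212/686 = 30.9%, Plan Y 350/934 = 37.5% → Plan Y
Neither sweeps: the Premium plan wins 1 of 3 groups, Plan Y wins 2. Plan Y wins overall but not every group — no Simpson reversal.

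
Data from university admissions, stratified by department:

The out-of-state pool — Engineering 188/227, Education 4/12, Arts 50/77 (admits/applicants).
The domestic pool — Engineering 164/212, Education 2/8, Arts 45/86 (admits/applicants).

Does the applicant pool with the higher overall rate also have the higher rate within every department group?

Engineering: the out-of-state pool 188/227 = 82.8%, the domestic pool 164/212 = 77.4% → the out-of-state pool
Education: the out-of-state pool 4/12 = 33.3%, the domestic pool 2/8 = 25.0% → the out-of-state pool
Arts: the out-of-state pool 50/77 = 64.9%, the domestic pool 45/86 = 52.3% → the out-of-state pool
Overall: the out-of-state pool 242/316 = 76.6%, the domestic pool 211/306 = 69.0% → the out-of-state pool
The out-of-state pool wins overall and in every department group — no reversal.

Yes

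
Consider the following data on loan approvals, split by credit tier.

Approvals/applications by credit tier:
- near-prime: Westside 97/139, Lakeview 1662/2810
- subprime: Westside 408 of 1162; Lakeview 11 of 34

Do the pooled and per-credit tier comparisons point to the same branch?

Near-prime: Westside 97/139 = 69.8%, Lakeview 1662/2810 = 59.1% → Westside
Subprime: Westside 408/1162 = 35.1%, Lakeview 11/34 = 32.4% → Westside
Overall: Westside 505/1301 = 38.8%, Lakeview 1673/2844 = 58.8% → Lakeview
Westside wins each credit group but Lakeview wins overall — the comparison reverses. Westside's applications skew toward subprime, which has a lower base rate.

No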